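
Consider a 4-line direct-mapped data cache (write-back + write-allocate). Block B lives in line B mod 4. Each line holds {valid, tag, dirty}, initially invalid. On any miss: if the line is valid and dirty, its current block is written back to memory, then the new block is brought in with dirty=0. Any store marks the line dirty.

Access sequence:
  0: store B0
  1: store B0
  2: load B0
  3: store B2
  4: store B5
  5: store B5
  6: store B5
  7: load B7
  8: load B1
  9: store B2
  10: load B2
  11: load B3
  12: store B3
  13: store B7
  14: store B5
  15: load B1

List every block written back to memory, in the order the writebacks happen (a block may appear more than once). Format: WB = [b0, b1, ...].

WB = [5, 3, 5]

0: W B0 → L0 miss [D]
1: W B0 → L0 hit [D]
2: R B0 → L0 hit [D]
3: W B2 → L2 miss [D]
4: W B5 → L1 miss [D]
5: W B5 → L1 hit [D]
6: W B5 → L1 hit [D]
7: R B7 → L3 miss [-]
8: R B1 → L1 miss wb→B5 [-]
9: W B2 → L2 hit [D]
10: R B2 → L2 hit [D]
11: R B3 → L3 miss [-]
12: W B3 → L3 hit [D]
13: W B7 → L3 miss wb→B3 [D]
14: W B5 → L1 miss [D]
15: R B1 → L1 miss wb→B5 [-]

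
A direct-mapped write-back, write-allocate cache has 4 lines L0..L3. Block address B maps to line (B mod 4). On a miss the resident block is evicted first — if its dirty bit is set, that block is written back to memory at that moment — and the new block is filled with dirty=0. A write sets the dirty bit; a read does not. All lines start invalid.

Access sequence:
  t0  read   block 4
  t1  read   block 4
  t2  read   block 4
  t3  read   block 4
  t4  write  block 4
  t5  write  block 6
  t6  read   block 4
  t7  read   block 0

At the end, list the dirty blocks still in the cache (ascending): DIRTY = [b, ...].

DIRTY = [6]

  0 | R B4 → L0 miss [-]
  1 | R B4 → L0 hit [-]
  2 | R B4 → L0 hit [-]
  3 | R B4 → L0 hit [-]
  4 | W B4 → L0 hit [D]
  5 | W B6 → L2 miss [D]
  6 | R B4 → L0 hit [D]
  7 | R B0 → L0 miss wb→B4 [-]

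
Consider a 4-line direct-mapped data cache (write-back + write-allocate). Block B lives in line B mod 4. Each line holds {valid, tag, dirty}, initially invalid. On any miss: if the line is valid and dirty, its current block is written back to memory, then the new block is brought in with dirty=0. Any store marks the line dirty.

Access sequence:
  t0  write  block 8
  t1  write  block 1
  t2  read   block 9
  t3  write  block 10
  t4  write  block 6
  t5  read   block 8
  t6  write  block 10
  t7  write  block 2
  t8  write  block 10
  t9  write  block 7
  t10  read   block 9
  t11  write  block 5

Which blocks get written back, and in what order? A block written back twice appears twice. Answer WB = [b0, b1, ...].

WB = [1, 10, 6, 10, 2]

0: W B8 → L0 miss [D]
1: W B1 → L1 miss [D]
2: R B9 → L1 miss wb→B1 [-]
3: W B10 → L2 miss [D]
4: W B6 → L2 miss wb→B10 [D]
5: R B8 → L0 hit [D]
6: W B10 → L2 miss wb→B6 [D]
7: W B2 → L2 miss wb→B10 [D]
8: W B10 → L2 miss wb→B2 [D]
9: W B7 → L3 miss [D]
10: R B9 → L1 hit [-]
11: W B5 → L1 miss [D]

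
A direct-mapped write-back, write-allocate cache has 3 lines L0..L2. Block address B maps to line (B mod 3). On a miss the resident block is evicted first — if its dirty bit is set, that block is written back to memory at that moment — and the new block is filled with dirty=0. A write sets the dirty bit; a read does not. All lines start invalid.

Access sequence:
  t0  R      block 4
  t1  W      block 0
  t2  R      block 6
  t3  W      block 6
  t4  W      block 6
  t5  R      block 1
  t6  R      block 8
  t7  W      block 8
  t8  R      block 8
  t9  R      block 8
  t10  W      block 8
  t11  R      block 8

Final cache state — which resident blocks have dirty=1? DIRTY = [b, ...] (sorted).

0: R B4 -> L1 miss  d=-]
1: W B0 -> L0 miss  d=D]
2: R B6 -> L0 miss wb->B0  d=-]
3: W B6 -> L0 hit  d=D]
4: W B6 -> L0 hit  d=D]
5: R B1 -> L1 miss  d=-]
6: R B8 -> L2 miss  d=-]
7: W B8 -> L2 hit  d=D]
8: R B8 -> L2 hit  d=D]
9: R B8 -> L2 hit  d=D]
10: W B8 -> L2 hit  d=D]
11: R B8 -> L2 hit  d=D]

DIRTY = [6, 8]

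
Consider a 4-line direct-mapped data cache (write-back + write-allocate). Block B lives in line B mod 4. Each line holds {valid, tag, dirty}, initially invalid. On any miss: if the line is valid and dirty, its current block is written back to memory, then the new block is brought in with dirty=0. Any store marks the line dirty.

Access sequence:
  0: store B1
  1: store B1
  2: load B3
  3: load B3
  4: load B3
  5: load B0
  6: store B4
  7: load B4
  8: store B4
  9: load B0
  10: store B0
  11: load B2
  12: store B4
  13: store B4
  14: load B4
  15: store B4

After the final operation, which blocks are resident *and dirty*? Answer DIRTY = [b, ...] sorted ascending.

0: W B1 → L1 miss [D]
1: W B1 → L1 hit [D]
2: R B3 → L3 miss [-]
3: R B3 → L3 hit [-]
4: R B3 → L3 hit [-]
5: R B0 → L0 miss [-]
6: W B4 → L0 miss [D]
7: R B4 → L0 hit [D]
8: W B4 → L0 hit [D]
9: R B0 → L0 miss wb→B4 [-]
10: W B0 → L0 hit [D]
11: R B2 → L2 miss [-]
12: W B4 → L0 miss wb→B0 [D]
13: W B4 → L0 hit [D]
14: R B4 → L0 hit [D]
15: W B4 → L0 hit [D]

DIRTY = [1, 4]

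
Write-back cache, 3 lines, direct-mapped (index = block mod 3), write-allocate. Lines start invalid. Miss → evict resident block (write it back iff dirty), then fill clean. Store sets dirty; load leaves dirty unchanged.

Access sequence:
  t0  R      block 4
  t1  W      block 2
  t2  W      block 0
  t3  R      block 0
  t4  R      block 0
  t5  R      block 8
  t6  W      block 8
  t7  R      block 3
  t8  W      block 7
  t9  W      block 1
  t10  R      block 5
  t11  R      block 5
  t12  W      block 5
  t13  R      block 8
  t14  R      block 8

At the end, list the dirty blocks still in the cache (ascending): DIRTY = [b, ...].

DIRTY = [1]

0: R B4 -> L1 miss  d=-]
1: W B2 -> L2 miss  d=D]
2: W B0 -> L0 miss  d=D]
3: R B0 -> L0 hit  d=D]
4: R B0 -> L0 hit  d=D]
5: R B8 -> L2 miss wb->B2  d=-]
6: W B8 -> L2 hit  d=D]
7: R B3 -> L0 miss wb->B0  d=-]
8: W B7 -> L1 miss  d=D]
9: W B1 -> L1 miss wb->B7  d=D]
10: R B5 -> L2 miss wb->B8  d=-]
11: R B5 -> L2 hit  d=-]
12: W B5 -> L2 hit  d=D]
13: R B8 -> L2 miss wb->B5  d=-]
14: R B8 -> L2 hit  d=-]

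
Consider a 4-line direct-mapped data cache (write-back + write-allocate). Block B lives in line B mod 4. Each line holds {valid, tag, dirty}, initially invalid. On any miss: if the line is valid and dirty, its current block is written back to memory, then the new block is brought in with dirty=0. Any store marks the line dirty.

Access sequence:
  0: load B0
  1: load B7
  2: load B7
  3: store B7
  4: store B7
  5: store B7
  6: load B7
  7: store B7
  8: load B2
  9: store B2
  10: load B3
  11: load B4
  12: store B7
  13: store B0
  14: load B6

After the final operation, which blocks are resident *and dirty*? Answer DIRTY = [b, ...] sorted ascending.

DIRTY = [0, 7]

  0 | R B0 → L0 miss [-]
  1 | R B7 → L3 miss [-]
  2 | R B7 → L3 hit [-]
  3 | W B7 → L3 hit [D]
  4 | W B7 → L3 hit [D]
  5 | W B7 → L3 hit [D]
  6 | R B7 → L3 hit [D]
  7 | W B7 → L3 hit [D]
  8 | R B2 → L2 miss [-]
  9 | W B2 → L2 hit [D]
  10 | R B3 → L3 miss wb→B7 [-]
  11 | R B4 → L0 miss [-]
  12 | W B7 → L3 miss [D]
  13 | W B0 → L0 miss [D]
  14 | R B6 → L2 miss wb→B2 [-]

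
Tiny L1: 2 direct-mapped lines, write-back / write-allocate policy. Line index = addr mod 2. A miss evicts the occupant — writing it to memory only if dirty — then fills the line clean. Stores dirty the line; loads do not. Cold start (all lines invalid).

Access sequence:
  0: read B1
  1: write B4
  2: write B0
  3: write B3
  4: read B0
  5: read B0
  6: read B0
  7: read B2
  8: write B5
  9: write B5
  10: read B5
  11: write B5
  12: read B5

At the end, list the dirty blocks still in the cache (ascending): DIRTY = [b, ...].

DIRTY = [5]

0: R B1 -> L1 miss  d=-]
1: W B4 -> L0 miss  d=D]
2: W B0 -> L0 miss wb->B4  d=D]
3: W B3 -> L1 miss  d=D]
4: R B0 -> L0 hit  d=D]
5: R B0 -> L0 hit  d=D]
6: R B0 -> L0 hit  d=D]
7: R B2 -> L0 miss wb->B0  d=-]
8: W B5 -> L1 miss wb->B3  d=D]
9: W B5 -> L1 hit  d=D]
10: R B5 -> L1 hit  d=D]
11: W B5 -> L1 hit  d=D]
12: R B5 -> L1 hit  d=D]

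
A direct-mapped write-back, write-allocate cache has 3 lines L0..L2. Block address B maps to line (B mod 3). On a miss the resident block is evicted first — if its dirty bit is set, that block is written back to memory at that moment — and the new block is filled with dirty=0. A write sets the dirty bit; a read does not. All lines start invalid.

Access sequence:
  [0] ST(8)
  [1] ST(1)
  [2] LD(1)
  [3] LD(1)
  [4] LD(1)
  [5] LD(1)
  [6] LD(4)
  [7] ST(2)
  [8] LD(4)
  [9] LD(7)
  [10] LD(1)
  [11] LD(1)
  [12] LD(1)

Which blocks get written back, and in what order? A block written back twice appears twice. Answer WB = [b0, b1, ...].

0: W B8 -> L2 miss  d=D]
1: W B1 -> L1 miss  d=D]
2: R B1 -> L1 hit  d=D]
3: R B1 -> L1 hit  d=D]
4: R B1 -> L1 hit  d=D]
5: R B1 -> L1 hit  d=D]
6: R B4 -> L1 miss wb->B1  d=-]
7: W B2 -> L2 miss wb->B8  d=D]
8: R B4 -> L1 hit  d=-]
9: R B7 -> L1 miss  d=-]
10: R B1 -> L1 miss  d=-]
11: R B1 -> L1 hit  d=-]
12: R B1 -> L1 hit  d=-]

WB = [1, 8]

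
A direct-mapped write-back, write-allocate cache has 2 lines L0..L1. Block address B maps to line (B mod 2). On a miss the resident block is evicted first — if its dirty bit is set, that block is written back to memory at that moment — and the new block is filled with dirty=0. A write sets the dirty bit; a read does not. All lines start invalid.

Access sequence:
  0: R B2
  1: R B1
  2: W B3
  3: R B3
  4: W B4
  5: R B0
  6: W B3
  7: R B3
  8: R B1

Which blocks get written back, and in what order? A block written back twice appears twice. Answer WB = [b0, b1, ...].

0: R B2 → L0 miss [-]
1: R B1 → L1 miss [-]
2: W B3 → L1 miss [D]
3: R B3 → L1 hit [D]
4: W B4 → L0 miss [D]
5: R B0 → L0 miss wb→B4 [-]
6: W B3 → L1 hit [D]
7: R B3 → L1 hit [D]
8: R B1 → L1 miss wb→B3 [-]

WB = [4, 3]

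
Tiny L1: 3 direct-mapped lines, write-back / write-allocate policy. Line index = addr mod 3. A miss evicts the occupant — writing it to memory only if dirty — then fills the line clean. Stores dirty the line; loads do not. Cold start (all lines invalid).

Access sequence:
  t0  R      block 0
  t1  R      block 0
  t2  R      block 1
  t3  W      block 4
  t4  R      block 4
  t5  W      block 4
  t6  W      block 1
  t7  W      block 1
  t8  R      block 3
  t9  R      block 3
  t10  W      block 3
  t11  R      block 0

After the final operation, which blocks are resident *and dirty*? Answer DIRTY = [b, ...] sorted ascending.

0: R B0 -> L0 miss  d=-]
1: R B0 -> L0 hit  d=-]
2: R B1 -> L1 miss  d=-]
3: W B4 -> L1 miss  d=D]
4: R B4 -> L1 hit  d=D]
5: W B4 -> L1 hit  d=D]
6: W B1 -> L1 miss wb->B4  d=D]
7: W B1 -> L1 hit  d=D]
8: R B3 -> L0 miss  d=-]
9: R B3 -> L0 hit  d=-]
10: W B3 -> L0 hit  d=D]
11: R B0 -> L0 miss wb->B3  d=-]

DIRTY = [1]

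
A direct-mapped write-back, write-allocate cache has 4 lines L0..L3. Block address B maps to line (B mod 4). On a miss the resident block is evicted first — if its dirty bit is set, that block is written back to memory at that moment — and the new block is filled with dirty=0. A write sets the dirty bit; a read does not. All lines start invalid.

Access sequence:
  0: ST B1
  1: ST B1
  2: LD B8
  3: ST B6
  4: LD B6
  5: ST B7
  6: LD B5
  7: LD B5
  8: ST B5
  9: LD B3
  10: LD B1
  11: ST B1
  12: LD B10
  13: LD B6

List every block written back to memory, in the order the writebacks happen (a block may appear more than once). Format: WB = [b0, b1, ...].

WB = [1, 7, 5, 6]

  0 | W B1 → L1 miss [D]
  1 | W B1 → L1 hit [D]
  2 | R B8 → L0 miss [-]
  3 | W B6 → L2 miss [D]
  4 | R B6 → L2 hit [D]
  5 | W B7 → L3 miss [D]
  6 | R B5 → L1 miss wb→B1 [-]
  7 | R B5 → L1 hit [-]
  8 | W B5 → L1 hit [D]
  9 | R B3 → L3 miss wb→B7 [-]
  10 | R B1 → L1 miss wb→B5 [-]
  11 | W B1 → L1 hit [D]
  12 | R B10 → L2 miss wb→B6 [-]
  13 | R B6 → L2 miss [-]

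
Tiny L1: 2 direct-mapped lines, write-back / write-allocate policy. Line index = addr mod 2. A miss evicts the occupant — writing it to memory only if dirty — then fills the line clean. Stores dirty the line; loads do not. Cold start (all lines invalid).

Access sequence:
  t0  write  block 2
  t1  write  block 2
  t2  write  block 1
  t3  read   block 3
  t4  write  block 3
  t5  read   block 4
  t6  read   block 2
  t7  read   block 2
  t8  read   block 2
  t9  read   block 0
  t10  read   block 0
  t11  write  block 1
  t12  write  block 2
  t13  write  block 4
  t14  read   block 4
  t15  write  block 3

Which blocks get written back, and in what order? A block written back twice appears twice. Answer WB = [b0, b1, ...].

  0 | W B2 → L0 miss [D]
  1 | W B2 → L0 hit [D]
  2 | W B1 → L1 miss [D]
  3 | R B3 → L1 miss wb→B1 [-]
  4 | W B3 → L1 hit [D]
  5 | R B4 → L0 miss wb→B2 [-]
  6 | R B2 → L0 miss [-]
  7 | R B2 → L0 hit [-]
  8 | R B2 → L0 hit [-]
  9 | R B0 → L0 miss [-]
  10 | R B0 → L0 hit [-]
  11 | W B1 → L1 miss wb→B3 [D]
  12 | W B2 → L0 miss [D]
  13 | W B4 → L0 miss wb→B2 [D]
  14 | R B4 → L0 hit [D]
  15 | W B3 → L1 miss wb→B1 [D]

WB = [1, 2, 3, 2, 1]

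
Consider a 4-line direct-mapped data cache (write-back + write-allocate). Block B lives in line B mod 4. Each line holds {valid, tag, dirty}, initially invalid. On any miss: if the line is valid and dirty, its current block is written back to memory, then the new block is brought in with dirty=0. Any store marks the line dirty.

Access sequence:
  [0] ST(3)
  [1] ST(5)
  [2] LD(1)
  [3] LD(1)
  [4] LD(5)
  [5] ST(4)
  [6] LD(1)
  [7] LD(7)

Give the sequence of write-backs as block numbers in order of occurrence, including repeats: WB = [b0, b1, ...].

WB = [5, 3]

  0 | W B3 → L3 miss [D]
  1 | W B5 → L1 miss [D]
  2 | R B1 → L1 miss wb→B5 [-]
  3 | R B1 → L1 hit [-]
  4 | R B5 → L1 miss [-]
  5 | W B4 → L0 miss [D]
  6 | R B1 → L1 miss [-]
  7 | R B7 → L3 miss wb→B3 [-]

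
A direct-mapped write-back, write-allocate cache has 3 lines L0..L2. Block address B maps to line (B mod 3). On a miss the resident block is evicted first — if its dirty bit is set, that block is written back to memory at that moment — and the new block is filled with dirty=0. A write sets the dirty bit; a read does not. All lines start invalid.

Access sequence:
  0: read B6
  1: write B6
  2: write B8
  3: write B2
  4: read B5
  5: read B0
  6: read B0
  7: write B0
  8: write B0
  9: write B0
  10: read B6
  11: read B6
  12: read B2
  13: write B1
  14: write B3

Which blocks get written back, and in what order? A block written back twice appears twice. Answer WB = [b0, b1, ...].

  0 | R B6 → L0 miss [-]
  1 | W B6 → L0 hit [D]
  2 | W B8 → L2 miss [D]
  3 | W B2 → L2 miss wb→B8 [D]
  4 | R B5 → L2 miss wb→B2 [-]
  5 | R B0 → L0 miss wb→B6 [-]
  6 | R B0 → L0 hit [-]
  7 | W B0 → L0 hit [D]
  8 | W B0 → L0 hit [D]
  9 | W B0 → L0 hit [D]
  10 | R B6 → L0 miss wb→B0 [-]
  11 | R B6 → L0 hit [-]
  12 | R B2 → L2 miss [-]
  13 | W B1 → L1 miss [D]
  14 | W B3 → L0 miss [D]

WB = [8, 2, 6, 0]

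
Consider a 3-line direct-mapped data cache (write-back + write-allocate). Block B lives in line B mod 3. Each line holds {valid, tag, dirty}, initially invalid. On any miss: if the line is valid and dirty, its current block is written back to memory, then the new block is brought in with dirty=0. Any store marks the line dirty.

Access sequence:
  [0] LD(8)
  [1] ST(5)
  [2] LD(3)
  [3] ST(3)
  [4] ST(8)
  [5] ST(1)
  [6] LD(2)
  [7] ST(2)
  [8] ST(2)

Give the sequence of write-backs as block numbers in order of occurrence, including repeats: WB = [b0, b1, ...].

0: R B8 -> L2 miss  d=-]
1: W B5 -> L2 miss  d=D]
2: R B3 -> L0 miss  d=-]
3: W B3 -> L0 hit  d=D]
4: W B8 -> L2 miss wb->B5  d=D]
5: W B1 -> L1 miss  d=D]
6: R B2 -> L2 miss wb->B8  d=-]
7: W B2 -> L2 hit  d=D]
8: W B2 -> L2 hit  d=D]

WB = [5, 8]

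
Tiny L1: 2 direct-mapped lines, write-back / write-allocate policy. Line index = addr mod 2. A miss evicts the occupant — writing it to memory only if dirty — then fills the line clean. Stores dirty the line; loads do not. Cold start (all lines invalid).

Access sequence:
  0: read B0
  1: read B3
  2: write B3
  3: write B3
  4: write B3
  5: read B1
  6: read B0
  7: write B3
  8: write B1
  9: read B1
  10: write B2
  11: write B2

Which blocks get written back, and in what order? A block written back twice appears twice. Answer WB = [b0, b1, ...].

  0 | R B0 → L0 miss [-]
  1 | R B3 → L1 miss [-]
  2 | W B3 → L1 hit [D]
  3 | W B3 → L1 hit [D]
  4 | W B3 → L1 hit [D]
  5 | R B1 → L1 miss wb→B3 [-]
  6 | R B0 → L0 hit [-]
  7 | W B3 → L1 miss [D]
  8 | W B1 → L1 miss wb→B3 [D]
  9 | R B1 → L1 hit [D]
  10 | W B2 → L0 miss [D]
  11 | W B2 → L0 hit [D]

WB = [3, 3]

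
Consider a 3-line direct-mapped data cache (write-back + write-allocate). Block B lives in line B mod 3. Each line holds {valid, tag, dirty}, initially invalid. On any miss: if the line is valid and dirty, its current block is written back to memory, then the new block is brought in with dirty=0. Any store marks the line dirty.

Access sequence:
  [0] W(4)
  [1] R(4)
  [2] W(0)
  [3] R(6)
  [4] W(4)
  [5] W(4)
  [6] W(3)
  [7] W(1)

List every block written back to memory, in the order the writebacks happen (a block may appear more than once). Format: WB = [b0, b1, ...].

  0 | W B4 → L1 miss [D]
  1 | R B4 → L1 hit [D]
  2 | W B0 → L0 miss [D]
  3 | R B6 → L0 miss wb→B0 [-]
  4 | W B4 → L1 hit [D]
  5 | W B4 → L1 hit [D]
  6 | W B3 → L0 miss [D]
  7 | W B1 → L1 miss wb→B4 [D]

WB = [0, 4]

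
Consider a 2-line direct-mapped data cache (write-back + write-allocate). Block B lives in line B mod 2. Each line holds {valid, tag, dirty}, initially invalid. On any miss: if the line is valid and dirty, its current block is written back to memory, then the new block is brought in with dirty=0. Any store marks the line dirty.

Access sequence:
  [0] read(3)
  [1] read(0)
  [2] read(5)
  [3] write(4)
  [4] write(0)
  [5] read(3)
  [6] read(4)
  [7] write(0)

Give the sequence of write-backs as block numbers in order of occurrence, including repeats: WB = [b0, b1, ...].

WB = [4, 0]

0: R B3 → L1 miss [-]
1: R B0 → L0 miss [-]
2: R B5 → L1 miss [-]
3: W B4 → L0 miss [D]
4: W B0 → L0 miss wb→B4 [D]
5: R B3 → L1 miss [-]
6: R B4 → L0 miss wb→B0 [-]
7: W B0 → L0 miss [D]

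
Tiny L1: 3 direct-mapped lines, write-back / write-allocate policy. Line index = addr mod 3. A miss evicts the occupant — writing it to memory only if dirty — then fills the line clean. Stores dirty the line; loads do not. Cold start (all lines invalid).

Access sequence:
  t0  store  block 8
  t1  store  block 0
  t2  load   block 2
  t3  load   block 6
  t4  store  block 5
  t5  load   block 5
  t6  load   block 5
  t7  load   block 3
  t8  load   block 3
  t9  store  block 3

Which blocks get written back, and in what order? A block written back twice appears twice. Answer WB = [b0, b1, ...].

0: W B8 -> L2 miss  d=D]
1: W B0 -> L0 miss  d=D]
2: R B2 -> L2 miss wb->B8  d=-]
3: R B6 -> L0 miss wb->B0  d=-]
4: W B5 -> L2 miss  d=D]
5: R B5 -> L2 hit  d=D]
6: R B5 -> L2 hit  d=D]
7: R B3 -> L0 miss  d=-]
8: R B3 -> L0 hit  d=-]
9: W B3 -> L0 hit  d=D]

WB = [8, 0]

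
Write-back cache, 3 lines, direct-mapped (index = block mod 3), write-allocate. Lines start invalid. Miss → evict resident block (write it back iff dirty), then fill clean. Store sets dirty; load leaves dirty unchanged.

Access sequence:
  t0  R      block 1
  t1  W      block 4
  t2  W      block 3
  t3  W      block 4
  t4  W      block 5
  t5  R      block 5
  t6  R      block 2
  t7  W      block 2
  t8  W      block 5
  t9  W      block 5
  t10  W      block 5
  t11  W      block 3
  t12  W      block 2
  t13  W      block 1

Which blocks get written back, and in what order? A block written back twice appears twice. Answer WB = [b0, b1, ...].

0: R B1 → L1 miss [-]
1: W B4 → L1 miss [D]
2: W B3 → L0 miss [D]
3: W B4 → L1 hit [D]
4: W B5 → L2 miss [D]
5: R B5 → L2 hit [D]
6: R B2 → L2 miss wb→B5 [-]
7: W B2 → L2 hit [D]
8: W B5 → L2 miss wb→B2 [D]
9: W B5 → L2 hit [D]
10: W B5 → L2 hit [D]
11: W B3 → L0 hit [D]
12: W B2 → L2 miss wb→B5 [D]
13: W B1 → L1 miss wb→B4 [D]

WB = [5, 2, 5, 4]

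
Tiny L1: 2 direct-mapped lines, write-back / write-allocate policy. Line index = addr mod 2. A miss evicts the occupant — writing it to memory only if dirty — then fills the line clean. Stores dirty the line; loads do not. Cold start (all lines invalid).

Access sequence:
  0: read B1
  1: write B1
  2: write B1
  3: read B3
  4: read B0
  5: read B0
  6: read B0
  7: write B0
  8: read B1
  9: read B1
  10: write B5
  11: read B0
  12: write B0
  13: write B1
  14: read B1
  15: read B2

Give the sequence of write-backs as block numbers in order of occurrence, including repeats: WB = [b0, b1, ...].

  0 | R B1 → L1 miss [-]
  1 | W B1 → L1 hit [D]
  2 | W B1 → L1 hit [D]
  3 | R B3 → L1 miss wb→B1 [-]
  4 | R B0 → L0 miss [-]
  5 | R B0 → L0 hit [-]
  6 | R B0 → L0 hit [-]
  7 | W B0 → L0 hit [D]
  8 | R B1 → L1 miss [-]
  9 | R B1 → L1 hit [-]
  10 | W B5 → L1 miss [D]
  11 | R B0 → L0 hit [D]
  12 | W B0 → L0 hit [D]
  13 | W B1 → L1 miss wb→B5 [D]
  14 | R B1 → L1 hit [D]
  15 | R B2 → L0 miss wb→B0 [-]

WB = [1, 5, 0]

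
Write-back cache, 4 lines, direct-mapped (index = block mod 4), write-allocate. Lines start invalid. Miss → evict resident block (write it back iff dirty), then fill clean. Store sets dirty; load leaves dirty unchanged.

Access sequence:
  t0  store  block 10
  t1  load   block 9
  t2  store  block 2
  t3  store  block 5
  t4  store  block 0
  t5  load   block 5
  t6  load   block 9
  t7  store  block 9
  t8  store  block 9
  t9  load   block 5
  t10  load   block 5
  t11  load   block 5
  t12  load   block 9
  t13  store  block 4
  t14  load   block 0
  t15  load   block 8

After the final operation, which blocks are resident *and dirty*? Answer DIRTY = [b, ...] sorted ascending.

DIRTY = [2]

  0 | W B10 → L2 miss [D]
  1 | R B9 → L1 miss [-]
  2 | W B2 → L2 miss wb→B10 [D]
  3 | W B5 → L1 miss [D]
  4 | W B0 → L0 miss [D]
  5 | R B5 → L1 hit [D]
  6 | R B9 → L1 miss wb→B5 [-]
  7 | W B9 → L1 hit [D]
  8 | W B9 → L1 hit [D]
  9 | R B5 → L1 miss wb→B9 [-]
  10 | R B5 → L1 hit [-]
  11 | R B5 → L1 hit [-]
  12 | R B9 → L1 miss [-]
  13 | W B4 → L0 miss wb→B0 [D]
  14 | R B0 → L0 miss wb→B4 [-]
  15 | R B8 → L0 miss [-]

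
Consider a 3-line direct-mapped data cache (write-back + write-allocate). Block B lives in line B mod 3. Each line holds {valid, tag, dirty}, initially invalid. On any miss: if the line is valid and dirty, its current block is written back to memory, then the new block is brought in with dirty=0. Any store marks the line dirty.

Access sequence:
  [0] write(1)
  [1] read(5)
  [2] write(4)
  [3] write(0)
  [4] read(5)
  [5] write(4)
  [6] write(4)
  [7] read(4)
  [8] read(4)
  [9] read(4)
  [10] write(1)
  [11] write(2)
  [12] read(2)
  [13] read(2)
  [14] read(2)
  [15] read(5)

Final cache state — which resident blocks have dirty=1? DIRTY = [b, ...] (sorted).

  0 | W B1 → L1 miss [D]
  1 | R B5 → L2 miss [-]
  2 | W B4 → L1 miss wb→B1 [D]
  3 | W B0 → L0 miss [D]
  4 | R B5 → L2 hit [-]
  5 | W B4 → L1 hit [D]
  6 | W B4 → L1 hit [D]
  7 | R B4 → L1 hit [D]
  8 | R B4 → L1 hit [D]
  9 | R B4 → L1 hit [D]
  10 | W B1 → L1 miss wb→B4 [D]
  11 | W B2 → L2 miss [D]
  12 | R B2 → L2 hit [D]
  13 | R B2 → L2 hit [D]
  14 | R B2 → L2 hit [D]
  15 | R B5 → L2 miss wb→B2 [-]

DIRTY = [0, 1]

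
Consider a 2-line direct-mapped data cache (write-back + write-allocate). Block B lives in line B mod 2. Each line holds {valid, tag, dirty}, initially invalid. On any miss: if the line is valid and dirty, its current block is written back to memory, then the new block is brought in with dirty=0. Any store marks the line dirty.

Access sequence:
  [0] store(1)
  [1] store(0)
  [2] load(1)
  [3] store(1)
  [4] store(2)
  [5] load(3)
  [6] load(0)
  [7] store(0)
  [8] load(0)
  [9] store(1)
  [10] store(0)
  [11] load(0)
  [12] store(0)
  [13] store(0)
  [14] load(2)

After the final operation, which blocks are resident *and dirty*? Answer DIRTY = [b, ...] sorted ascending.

DIRTY = [1]

0: W B1 → L1 miss [D]
1: W B0 → L0 miss [D]
2: R B1 → L1 hit [D]
3: W B1 → L1 hit [D]
4: W B2 → L0 miss wb→B0 [D]
5: R B3 → L1 miss wb→B1 [-]
6: R B0 → L0 miss wb→B2 [-]
7: W B0 → L0 hit [D]
8: R B0 → L0 hit [D]
9: W B1 → L1 miss [D]
10: W B0 → L0 hit [D]
11: R B0 → L0 hit [D]
12: W B0 → L0 hit [D]
13: W B0 → L0 hit [D]
14: R B2 → L0 miss wb→B0 [-]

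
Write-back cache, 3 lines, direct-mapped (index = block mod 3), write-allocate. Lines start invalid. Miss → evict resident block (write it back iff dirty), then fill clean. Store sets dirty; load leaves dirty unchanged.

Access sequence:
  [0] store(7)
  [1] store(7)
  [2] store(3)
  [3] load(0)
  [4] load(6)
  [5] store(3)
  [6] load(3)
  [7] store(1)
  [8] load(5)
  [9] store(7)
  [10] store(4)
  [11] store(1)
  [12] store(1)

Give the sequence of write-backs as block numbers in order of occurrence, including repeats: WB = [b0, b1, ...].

WB = [3, 7, 1, 7, 4]

0: W B7 -> L1 miss  d=D]
1: W B7 -> L1 hit  d=D]
2: W B3 -> L0 miss  d=D]
3: R B0 -> L0 miss wb->B3  d=-]
4: R B6 -> L0 miss  d=-]
5: W B3 -> L0 miss  d=D]
6: R B3 -> L0 hit  d=D]
7: W B1 -> L1 miss wb->B7  d=D]
8: R B5 -> L2 miss  d=-]
9: W B7 -> L1 miss wb->B1  d=D]
10: W B4 -> L1 miss wb->B7  d=D]
11: W B1 -> L1 miss wb->B4  d=D]
12: W B1 -> L1 hit  d=D]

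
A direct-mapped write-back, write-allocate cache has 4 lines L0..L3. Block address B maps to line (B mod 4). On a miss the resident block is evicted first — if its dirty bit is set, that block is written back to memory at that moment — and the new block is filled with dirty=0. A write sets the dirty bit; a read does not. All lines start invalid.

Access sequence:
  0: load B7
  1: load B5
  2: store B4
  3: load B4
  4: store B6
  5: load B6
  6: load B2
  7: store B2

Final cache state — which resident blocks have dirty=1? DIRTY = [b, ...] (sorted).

DIRTY = [2, 4]

0: R B7 → L3 miss [-]
1: R B5 → L1 miss [-]
2: W B4 → L0 miss [D]
3: R B4 → L0 hit [D]
4: W B6 → L2 miss [D]
5: R B6 → L2 hit [D]
6: R B2 → L2 miss wb→B6 [-]
7: W B2 → L2 hit [D]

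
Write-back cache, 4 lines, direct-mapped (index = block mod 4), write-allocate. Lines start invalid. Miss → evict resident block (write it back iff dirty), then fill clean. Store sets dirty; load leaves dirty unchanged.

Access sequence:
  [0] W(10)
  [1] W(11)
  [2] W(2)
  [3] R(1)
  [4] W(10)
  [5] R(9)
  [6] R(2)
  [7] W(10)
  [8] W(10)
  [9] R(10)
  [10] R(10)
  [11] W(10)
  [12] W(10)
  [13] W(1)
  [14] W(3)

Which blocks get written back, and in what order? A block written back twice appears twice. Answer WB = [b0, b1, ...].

WB = [10, 2, 10, 11]

  0 | W B10 → L2 miss [D]
  1 | W B11 → L3 miss [D]
  2 | W B2 → L2 miss wb→B10 [D]
  3 | R B1 → L1 miss [-]
  4 | W B10 → L2 miss wb→B2 [D]
  5 | R B9 → L1 miss [-]
  6 | R B2 → L2 miss wb→B10 [-]
  7 | W B10 → L2 miss [D]
  8 | W B10 → L2 hit [D]
  9 | R B10 → L2 hit [D]
  10 | R B10 → L2 hit [D]
  11 | W B10 → L2 hit [D]
  12 | W B10 → L2 hit [D]
  13 | W B1 → L1 miss [D]
  14 | W B3 → L3 miss wb→B11 [D]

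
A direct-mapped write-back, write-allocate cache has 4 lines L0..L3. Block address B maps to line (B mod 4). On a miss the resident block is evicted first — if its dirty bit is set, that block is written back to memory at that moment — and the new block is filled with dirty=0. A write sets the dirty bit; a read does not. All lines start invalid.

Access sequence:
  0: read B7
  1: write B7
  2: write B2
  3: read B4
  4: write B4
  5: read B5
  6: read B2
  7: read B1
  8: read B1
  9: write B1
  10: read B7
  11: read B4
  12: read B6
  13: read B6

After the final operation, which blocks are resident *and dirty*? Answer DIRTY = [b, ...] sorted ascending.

DIRTY = [1, 4, 7]

0: R B7 -> L3 miss  d=-]
1: W B7 -> L3 hit  d=D]
2: W B2 -> L2 miss  d=D]
3: R B4 -> L0 miss  d=-]
4: W B4 -> L0 hit  d=D]
5: R B5 -> L1 miss  d=-]
6: R B2 -> L2 hit  d=D]
7: R B1 -> L1 miss  d=-]
8: R B1 -> L1 hit  d=-]
9: W B1 -> L1 hit  d=D]
10: R B7 -> L3 hit  d=D]
11: R B4 -> L0 hit  d=D]
12: R B6 -> L2 miss wb->B2  d=-]
13: R B6 -> L2 hit  d=-]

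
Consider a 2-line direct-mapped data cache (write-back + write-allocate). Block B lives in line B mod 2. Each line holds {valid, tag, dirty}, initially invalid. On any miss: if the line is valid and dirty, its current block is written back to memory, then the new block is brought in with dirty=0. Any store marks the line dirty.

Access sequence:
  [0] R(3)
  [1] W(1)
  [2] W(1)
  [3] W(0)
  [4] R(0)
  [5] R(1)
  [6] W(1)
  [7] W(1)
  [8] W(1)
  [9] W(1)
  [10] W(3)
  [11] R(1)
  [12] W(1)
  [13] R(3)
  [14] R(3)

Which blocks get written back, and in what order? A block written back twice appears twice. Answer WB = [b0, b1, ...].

0: R B3 → L1 miss [-]
1: W B1 → L1 miss [D]
2: W B1 → L1 hit [D]
3: W B0 → L0 miss [D]
4: R B0 → L0 hit [D]
5: R B1 → L1 hit [D]
6: W B1 → L1 hit [D]
7: W B1 → L1 hit [D]
8: W B1 → L1 hit [D]
9: W B1 → L1 hit [D]
10: W B3 → L1 miss wb→B1 [D]
11: R B1 → L1 miss wb→B3 [-]
12: W B1 → L1 hit [D]
13: R B3 → L1 miss wb→B1 [-]
14: R B3 → L1 hit [-]

WB = [1, 3, 1]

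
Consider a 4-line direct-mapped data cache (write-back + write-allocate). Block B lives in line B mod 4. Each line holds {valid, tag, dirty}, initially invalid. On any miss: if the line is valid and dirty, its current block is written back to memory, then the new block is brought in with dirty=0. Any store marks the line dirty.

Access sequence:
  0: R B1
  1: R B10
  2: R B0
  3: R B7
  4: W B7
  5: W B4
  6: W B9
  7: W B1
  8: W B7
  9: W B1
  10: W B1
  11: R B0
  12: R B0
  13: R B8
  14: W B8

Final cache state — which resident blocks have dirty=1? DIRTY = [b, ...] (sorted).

DIRTY = [1, 7, 8]

0: R B1 → L1 miss [-]
1: R B10 → L2 miss [-]
2: R B0 → L0 miss [-]
3: R B7 → L3 miss [-]
4: W B7 → L3 hit [D]
5: W B4 → L0 miss [D]
6: W B9 → L1 miss [D]
7: W B1 → L1 miss wb→B9 [D]
8: W B7 → L3 hit [D]
9: W B1 → L1 hit [D]
10: W B1 → L1 hit [D]
11: R B0 → L0 miss wb→B4 [-]
12: R B0 → L0 hit [-]
13: R B8 → L0 miss [-]
14: W B8 → L0 hit [D]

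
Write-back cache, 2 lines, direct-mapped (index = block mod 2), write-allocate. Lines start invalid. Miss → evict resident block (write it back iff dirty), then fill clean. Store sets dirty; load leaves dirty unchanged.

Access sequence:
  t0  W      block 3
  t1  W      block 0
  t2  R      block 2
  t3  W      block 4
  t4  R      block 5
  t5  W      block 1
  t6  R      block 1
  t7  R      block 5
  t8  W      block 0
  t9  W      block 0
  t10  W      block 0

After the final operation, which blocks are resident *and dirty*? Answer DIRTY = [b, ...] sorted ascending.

DIRTY = [0]

0: W B3 → L1 miss [D]
1: W B0 → L0 miss [D]
2: R B2 → L0 miss wb→B0 [-]
3: W B4 → L0 miss [D]
4: R B5 → L1 miss wb→B3 [-]
5: W B1 → L1 miss [D]
6: R B1 → L1 hit [D]
7: R B5 → L1 miss wb→B1 [-]
8: W B0 → L0 miss wb→B4 [D]
9: W B0 → L0 hit [D]
10: W B0 → L0 hit [D]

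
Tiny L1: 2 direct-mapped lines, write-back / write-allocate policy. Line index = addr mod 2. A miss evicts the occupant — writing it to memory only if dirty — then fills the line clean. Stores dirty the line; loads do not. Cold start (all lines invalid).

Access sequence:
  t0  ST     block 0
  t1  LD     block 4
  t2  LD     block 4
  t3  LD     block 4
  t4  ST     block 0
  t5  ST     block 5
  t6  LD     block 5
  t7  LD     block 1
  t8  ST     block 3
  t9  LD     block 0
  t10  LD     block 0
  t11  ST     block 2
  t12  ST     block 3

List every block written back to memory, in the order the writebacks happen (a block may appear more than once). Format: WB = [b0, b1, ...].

  0 | W B0 → L0 miss [D]
  1 | R B4 → L0 miss wb→B0 [-]
  2 | R B4 → L0 hit [-]
  3 | R B4 → L0 hit [-]
  4 | W B0 → L0 miss [D]
  5 | W B5 → L1 miss [D]
  6 | R B5 → L1 hit [D]
  7 | R B1 → L1 miss wb→B5 [-]
  8 | W B3 → L1 miss [D]
  9 | R B0 → L0 hit [D]
  10 | R B0 → L0 hit [D]
  11 | W B2 → L0 miss wb→B0 [D]
  12 | W B3 → L1 hit [D]

WB = [0, 5, 0]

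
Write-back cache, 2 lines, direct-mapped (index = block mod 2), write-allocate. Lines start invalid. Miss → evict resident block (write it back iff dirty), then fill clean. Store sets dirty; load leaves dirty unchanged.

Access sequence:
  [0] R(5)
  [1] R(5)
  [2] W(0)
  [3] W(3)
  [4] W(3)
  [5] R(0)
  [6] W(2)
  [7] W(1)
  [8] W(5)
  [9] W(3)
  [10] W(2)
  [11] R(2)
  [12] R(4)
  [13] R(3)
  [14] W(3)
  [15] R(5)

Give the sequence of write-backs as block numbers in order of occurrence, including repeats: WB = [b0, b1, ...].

0: R B5 -> L1 miss  d=-]
1: R B5 -> L1 hit  d=-]
2: W B0 -> L0 miss  d=D]
3: W B3 -> L1 miss  d=D]
4: W B3 -> L1 hit  d=D]
5: R B0 -> L0 hit  d=D]
6: W B2 -> L0 miss wb->B0  d=D]
7: W B1 -> L1 miss wb->B3  d=D]
8: W B5 -> L1 miss wb->B1  d=D]
9: W B3 -> L1 miss wb->B5  d=D]
10: W B2 -> L0 hit  d=D]
11: R B2 -> L0 hit  d=D]
12: R B4 -> L0 miss wb->B2  d=-]
13: R B3 -> L1 hit  d=D]
14: W B3 -> L1 hit  d=D]
15: R B5 -> L1 miss wb->B3  d=-]

WB = [0, 3, 1, 5, 2, 3]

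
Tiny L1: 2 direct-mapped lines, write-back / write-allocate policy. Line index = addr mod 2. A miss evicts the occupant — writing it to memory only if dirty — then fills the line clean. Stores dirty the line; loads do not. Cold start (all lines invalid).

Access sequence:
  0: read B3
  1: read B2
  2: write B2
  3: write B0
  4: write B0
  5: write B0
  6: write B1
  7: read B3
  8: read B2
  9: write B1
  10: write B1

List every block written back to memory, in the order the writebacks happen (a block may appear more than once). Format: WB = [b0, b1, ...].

WB = [2, 1, 0]

  0 | R B3 → L1 miss [-]
  1 | R B2 → L0 miss [-]
  2 | W B2 → L0 hit [D]
  3 | W B0 → L0 miss wb→B2 [D]
  4 | W B0 → L0 hit [D]
  5 | W B0 → L0 hit [D]
  6 | W B1 → L1 miss [D]
  7 | R B3 → L1 miss wb→B1 [-]
  8 | R B2 → L0 miss wb→B0 [-]
  9 | W B1 → L1 miss [D]
  10 | W B1 → L1 hit [D]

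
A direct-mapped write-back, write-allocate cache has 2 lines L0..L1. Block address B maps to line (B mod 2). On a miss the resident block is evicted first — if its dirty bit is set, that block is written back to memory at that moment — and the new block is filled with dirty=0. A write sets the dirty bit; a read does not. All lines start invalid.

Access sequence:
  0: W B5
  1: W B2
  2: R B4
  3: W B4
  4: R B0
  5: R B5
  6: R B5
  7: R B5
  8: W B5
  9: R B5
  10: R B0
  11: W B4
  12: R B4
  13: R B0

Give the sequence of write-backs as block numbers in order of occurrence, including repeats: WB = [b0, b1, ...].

  0 | W B5 → L1 miss [D]
  1 | W B2 → L0 miss [D]
  2 | R B4 → L0 miss wb→B2 [-]
  3 | W B4 → L0 hit [D]
  4 | R B0 → L0 miss wb→B4 [-]
  5 | R B5 → L1 hit [D]
  6 | R B5 → L1 hit [D]
  7 | R B5 → L1 hit [D]
  8 | W B5 → L1 hit [D]
  9 | R B5 → L1 hit [D]
  10 | R B0 → L0 hit [-]
  11 | W B4 → L0 miss [D]
  12 | R B4 → L0 hit [D]
  13 | R B0 → L0 miss wb→B4 [-]

WB = [2, 4, 4]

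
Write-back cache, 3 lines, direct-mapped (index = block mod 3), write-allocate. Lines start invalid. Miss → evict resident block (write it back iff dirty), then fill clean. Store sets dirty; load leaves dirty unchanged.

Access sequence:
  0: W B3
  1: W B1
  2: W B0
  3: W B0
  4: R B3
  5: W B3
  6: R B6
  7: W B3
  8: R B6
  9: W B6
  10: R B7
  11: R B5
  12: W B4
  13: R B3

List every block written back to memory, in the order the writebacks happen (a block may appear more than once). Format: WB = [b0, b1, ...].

  0 | W B3 → L0 miss [D]
  1 | W B1 → L1 miss [D]
  2 | W B0 → L0 miss wb→B3 [D]
  3 | W B0 → L0 hit [D]
  4 | R B3 → L0 miss wb→B0 [-]
  5 | W B3 → L0 hit [D]
  6 | R B6 → L0 miss wb→B3 [-]
  7 | W B3 → L0 miss [D]
  8 | R B6 → L0 miss wb→B3 [-]
  9 | W B6 → L0 hit [D]
  10 | R B7 → L1 miss wb→B1 [-]
  11 | R B5 → L2 miss [-]
  12 | W B4 → L1 miss [D]
  13 | R B3 → L0 miss wb→B6 [-]

WB = [3, 0, 3, 3, 1, 6]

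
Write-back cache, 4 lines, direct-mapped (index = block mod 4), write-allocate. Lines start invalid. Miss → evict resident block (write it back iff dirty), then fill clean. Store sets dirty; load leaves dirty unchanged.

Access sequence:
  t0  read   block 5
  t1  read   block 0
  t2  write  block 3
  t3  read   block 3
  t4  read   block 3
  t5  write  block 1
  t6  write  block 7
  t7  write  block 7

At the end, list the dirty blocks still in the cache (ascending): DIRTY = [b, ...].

0: R B5 → L1 miss [-]
1: R B0 → L0 miss [-]
2: W B3 → L3 miss [D]
3: R B3 → L3 hit [D]
4: R B3 → L3 hit [D]
5: W B1 → L1 miss [D]
6: W B7 → L3 miss wb→B3 [D]
7: W B7 → L3 hit [D]

DIRTY = [1, 7]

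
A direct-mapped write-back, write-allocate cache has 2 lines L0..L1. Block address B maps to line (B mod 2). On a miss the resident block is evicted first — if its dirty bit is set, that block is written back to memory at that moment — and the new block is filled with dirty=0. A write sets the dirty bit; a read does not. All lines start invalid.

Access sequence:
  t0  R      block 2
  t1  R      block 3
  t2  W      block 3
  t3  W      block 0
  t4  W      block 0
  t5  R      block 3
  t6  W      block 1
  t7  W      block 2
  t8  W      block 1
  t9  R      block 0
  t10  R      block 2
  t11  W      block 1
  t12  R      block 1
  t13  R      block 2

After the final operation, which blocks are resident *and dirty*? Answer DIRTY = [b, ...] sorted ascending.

DIRTY = [1]

0: R B2 → L0 miss [-]
1: R B3 → L1 miss [-]
2: W B3 → L1 hit [D]
3: W B0 → L0 miss [D]
4: W B0 → L0 hit [D]
5: R B3 → L1 hit [D]
6: W B1 → L1 miss wb→B3 [D]
7: W B2 → L0 miss wb→B0 [D]
8: W B1 → L1 hit [D]
9: R B0 → L0 miss wb→B2 [-]
10: R B2 → L0 miss [-]
11: W B1 → L1 hit [D]
12: R B1 → L1 hit [D]
13: R B2 → L0 hit [-]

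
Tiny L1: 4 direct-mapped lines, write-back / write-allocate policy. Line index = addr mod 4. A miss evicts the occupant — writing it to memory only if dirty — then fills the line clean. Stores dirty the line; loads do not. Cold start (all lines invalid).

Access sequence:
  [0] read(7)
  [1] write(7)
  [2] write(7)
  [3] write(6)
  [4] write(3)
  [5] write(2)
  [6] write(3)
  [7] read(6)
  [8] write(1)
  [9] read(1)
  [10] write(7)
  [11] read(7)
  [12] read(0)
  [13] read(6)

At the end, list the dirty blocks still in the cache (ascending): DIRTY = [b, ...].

DIRTY = [1, 7]

0: R B7 → L3 miss [-]
1: W B7 → L3 hit [D]
2: W B7 → L3 hit [D]
3: W B6 → L2 miss [D]
4: W B3 → L3 miss wb→B7 [D]
5: W B2 → L2 miss wb→B6 [D]
6: W B3 → L3 hit [D]
7: R B6 → L2 miss wb→B2 [-]
8: W B1 → L1 miss [D]
9: R B1 → L1 hit [D]
10: W B7 → L3 miss wb→B3 [D]
11: R B7 → L3 hit [D]
12: R B0 → L0 miss [-]
13: R B6 → L2 hit [-]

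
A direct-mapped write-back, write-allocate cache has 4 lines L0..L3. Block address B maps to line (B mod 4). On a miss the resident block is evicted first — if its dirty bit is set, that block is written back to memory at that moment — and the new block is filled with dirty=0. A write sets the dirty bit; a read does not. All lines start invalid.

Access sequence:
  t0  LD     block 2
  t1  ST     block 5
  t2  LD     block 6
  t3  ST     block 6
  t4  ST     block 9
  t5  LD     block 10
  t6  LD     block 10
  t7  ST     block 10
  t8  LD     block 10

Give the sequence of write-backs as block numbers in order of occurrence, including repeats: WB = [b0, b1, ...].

WB = [5, 6]

  0 | R B2 → L2 miss [-]
  1 | W B5 → L1 miss [D]
  2 | R B6 → L2 miss [-]
  3 | W B6 → L2 hit [D]
  4 | W B9 → L1 miss wb→B5 [D]
  5 | R B10 → L2 miss wb→B6 [-]
  6 | R B10 → L2 hit [-]
  7 | W B10 → L2 hit [D]
  8 | R B10 → L2 hit [D]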